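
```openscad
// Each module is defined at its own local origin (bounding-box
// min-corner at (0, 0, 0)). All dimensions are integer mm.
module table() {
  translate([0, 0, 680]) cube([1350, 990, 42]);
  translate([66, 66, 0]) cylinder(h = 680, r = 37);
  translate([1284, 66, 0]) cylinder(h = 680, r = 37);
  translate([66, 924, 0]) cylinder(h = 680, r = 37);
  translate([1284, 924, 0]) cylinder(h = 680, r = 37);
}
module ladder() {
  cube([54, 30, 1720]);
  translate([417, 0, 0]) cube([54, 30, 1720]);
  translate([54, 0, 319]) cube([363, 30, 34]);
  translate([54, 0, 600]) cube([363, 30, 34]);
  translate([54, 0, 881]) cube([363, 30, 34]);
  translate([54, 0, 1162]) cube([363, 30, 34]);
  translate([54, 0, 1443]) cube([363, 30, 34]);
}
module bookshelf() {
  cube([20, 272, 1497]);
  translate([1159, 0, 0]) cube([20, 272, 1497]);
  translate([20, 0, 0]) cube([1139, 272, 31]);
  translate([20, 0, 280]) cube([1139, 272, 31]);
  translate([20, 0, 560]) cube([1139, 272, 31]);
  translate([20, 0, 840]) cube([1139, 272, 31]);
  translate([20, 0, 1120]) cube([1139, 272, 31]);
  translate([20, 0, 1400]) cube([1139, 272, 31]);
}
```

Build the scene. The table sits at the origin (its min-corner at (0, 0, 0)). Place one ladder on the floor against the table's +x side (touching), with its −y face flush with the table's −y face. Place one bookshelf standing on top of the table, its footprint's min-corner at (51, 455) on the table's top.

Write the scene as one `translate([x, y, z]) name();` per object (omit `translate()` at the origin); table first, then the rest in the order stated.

table();
translate([1350, 0, 0]) ladder();
translate([51, 455, 722]) bookshelf();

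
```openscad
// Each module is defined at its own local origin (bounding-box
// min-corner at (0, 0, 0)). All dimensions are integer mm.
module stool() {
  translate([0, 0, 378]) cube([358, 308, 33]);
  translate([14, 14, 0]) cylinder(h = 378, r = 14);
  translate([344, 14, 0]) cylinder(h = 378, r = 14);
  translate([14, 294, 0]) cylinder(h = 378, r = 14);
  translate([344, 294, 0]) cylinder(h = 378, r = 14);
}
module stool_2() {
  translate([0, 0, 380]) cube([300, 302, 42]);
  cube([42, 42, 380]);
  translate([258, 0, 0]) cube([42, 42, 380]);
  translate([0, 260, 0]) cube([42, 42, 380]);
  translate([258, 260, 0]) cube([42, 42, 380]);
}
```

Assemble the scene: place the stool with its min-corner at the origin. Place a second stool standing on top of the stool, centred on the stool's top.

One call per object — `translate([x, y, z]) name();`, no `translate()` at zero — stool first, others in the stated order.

stool();
translate([29, 3, 411]) stool_2();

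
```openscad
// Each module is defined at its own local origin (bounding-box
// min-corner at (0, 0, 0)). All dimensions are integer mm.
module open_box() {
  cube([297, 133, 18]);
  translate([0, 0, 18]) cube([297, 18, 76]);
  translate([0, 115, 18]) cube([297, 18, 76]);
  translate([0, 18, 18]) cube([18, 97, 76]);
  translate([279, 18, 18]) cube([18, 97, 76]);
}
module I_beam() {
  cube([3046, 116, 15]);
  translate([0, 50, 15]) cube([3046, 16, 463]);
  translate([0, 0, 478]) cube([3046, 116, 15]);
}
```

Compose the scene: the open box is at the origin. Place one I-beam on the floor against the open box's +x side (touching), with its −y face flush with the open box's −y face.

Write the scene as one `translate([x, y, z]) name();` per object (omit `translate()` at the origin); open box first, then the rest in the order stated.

open_box();
translate([297, 0, 0]) I_beam();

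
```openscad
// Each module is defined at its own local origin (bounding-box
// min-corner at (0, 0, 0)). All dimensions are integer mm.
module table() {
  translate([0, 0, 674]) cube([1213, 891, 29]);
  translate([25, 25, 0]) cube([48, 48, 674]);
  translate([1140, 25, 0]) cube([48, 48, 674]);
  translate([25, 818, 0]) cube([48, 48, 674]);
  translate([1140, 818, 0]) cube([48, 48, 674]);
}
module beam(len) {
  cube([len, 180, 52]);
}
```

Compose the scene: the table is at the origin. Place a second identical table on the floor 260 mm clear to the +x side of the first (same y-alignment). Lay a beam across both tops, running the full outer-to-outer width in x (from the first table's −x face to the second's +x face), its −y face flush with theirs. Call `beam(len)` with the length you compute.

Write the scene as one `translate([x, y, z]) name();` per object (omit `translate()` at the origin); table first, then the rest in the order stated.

table();
translate([1473, 0, 0]) table();
translate([0, 0, 703]) beam(2686);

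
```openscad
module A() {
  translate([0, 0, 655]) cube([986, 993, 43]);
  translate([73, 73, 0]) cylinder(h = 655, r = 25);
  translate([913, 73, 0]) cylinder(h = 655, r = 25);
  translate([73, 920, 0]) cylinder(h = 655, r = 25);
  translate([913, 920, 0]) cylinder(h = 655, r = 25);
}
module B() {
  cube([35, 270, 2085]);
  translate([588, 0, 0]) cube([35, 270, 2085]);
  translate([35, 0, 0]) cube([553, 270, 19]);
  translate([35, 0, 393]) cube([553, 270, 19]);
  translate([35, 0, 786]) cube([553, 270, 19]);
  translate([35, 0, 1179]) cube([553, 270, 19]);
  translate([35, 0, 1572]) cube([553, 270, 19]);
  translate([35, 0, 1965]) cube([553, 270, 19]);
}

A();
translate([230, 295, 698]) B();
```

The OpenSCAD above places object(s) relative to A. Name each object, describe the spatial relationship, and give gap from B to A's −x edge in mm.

The bookshelf's min-x is at 230; the table's min-x is 0; gap = 230 mm.

A is a table. B is a bookshelf. The bookshelf is on top of the table. The gap from the bookshelf to the table's −x edge is 230 mm.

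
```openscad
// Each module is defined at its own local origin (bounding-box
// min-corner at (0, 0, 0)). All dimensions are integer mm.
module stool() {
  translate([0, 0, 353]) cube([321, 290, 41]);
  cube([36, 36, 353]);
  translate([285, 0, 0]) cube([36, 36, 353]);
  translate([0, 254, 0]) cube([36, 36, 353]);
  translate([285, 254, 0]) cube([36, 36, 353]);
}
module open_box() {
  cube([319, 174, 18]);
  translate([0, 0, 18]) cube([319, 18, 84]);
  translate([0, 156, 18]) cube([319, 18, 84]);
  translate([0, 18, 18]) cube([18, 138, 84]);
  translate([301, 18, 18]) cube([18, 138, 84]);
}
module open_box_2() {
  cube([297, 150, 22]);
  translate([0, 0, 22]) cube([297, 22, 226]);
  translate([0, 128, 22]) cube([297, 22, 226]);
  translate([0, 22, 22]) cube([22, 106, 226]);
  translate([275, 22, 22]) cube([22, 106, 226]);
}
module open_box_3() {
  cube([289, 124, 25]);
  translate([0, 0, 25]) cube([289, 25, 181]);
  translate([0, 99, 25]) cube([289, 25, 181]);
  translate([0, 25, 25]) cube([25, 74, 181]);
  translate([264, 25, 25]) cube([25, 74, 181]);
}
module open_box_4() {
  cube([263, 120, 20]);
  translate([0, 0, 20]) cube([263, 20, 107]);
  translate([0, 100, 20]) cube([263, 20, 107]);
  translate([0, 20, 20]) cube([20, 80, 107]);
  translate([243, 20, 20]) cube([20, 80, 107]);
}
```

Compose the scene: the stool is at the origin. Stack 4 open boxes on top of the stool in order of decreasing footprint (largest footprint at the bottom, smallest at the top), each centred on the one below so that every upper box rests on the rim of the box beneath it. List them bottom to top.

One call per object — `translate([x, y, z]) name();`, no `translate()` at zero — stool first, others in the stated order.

stool();
translate([1, 58, 394]) open_box();
translate([12, 70, 496]) open_box_2();
translate([16, 83, 744]) open_box_3();
translate([29, 85, 950]) open_box_4();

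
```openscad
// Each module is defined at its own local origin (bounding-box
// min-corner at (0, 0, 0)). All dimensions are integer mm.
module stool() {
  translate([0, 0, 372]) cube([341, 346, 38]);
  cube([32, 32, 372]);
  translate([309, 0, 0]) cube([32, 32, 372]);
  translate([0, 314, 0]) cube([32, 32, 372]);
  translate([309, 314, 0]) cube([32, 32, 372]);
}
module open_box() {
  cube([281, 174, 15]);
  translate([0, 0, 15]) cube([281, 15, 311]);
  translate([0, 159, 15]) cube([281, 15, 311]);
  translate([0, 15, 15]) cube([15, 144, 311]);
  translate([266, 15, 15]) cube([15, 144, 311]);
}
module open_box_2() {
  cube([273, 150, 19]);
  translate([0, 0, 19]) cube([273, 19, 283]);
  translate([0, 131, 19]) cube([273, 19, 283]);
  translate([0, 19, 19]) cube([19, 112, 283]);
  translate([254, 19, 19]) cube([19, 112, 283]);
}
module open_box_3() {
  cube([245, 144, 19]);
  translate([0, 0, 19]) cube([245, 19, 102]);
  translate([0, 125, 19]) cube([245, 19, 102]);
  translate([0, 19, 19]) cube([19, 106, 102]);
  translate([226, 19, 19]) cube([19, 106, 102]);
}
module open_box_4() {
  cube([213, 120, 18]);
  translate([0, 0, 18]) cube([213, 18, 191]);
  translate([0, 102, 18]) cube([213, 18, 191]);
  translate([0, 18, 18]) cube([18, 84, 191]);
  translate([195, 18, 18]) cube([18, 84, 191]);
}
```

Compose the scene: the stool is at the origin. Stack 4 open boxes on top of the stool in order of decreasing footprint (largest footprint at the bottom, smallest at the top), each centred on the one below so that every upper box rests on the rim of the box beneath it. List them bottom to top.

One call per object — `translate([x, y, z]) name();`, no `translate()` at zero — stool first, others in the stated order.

stool();
translate([30, 86, 410]) open_box();
translate([34, 98, 736]) open_box_2();
translate([48, 101, 1038]) open_box_3();
translate([64, 113, 1159]) open_box_4();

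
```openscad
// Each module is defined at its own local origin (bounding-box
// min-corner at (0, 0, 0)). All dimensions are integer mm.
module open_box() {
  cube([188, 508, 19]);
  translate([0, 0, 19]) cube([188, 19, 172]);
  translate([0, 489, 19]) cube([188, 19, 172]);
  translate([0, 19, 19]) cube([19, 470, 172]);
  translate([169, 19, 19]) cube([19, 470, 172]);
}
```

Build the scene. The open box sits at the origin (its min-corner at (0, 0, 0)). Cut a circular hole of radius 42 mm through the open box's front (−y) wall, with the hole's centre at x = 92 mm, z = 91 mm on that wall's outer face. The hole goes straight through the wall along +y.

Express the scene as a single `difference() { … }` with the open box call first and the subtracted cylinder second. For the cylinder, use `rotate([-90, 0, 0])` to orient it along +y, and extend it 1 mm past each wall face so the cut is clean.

difference() {
  open_box();
  translate([92, -1, 91]) rotate([-90, 0, 0]) cylinder(h = 21, r = 42);
}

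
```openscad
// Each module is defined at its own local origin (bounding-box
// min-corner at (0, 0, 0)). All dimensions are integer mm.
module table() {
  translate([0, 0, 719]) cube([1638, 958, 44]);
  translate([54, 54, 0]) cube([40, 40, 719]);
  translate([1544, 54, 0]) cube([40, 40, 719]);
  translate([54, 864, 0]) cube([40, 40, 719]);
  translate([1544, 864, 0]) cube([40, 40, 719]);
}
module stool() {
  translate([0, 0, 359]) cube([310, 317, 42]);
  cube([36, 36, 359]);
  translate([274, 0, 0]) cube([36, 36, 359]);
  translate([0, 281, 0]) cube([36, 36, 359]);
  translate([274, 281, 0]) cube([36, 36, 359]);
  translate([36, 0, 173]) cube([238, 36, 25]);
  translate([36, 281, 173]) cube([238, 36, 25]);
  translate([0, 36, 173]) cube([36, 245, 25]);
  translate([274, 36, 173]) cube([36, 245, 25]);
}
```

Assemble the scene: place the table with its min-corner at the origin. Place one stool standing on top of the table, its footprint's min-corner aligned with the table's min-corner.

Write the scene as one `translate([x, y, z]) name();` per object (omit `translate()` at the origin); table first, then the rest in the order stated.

table();
translate([0, 0, 763]) stool();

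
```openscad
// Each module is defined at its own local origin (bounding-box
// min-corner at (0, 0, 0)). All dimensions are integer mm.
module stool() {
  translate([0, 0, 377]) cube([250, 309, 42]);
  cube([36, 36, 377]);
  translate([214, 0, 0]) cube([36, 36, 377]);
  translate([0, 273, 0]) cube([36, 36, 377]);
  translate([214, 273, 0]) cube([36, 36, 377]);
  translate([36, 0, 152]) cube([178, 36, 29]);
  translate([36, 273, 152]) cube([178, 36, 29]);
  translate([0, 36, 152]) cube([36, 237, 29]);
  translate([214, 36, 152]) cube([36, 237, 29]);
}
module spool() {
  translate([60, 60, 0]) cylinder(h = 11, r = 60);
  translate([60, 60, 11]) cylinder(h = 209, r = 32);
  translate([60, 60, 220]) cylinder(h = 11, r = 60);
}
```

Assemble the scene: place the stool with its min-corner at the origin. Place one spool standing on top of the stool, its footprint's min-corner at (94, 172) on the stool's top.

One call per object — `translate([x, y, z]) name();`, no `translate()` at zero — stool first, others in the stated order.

stool();
translate([94, 172, 419]) spool();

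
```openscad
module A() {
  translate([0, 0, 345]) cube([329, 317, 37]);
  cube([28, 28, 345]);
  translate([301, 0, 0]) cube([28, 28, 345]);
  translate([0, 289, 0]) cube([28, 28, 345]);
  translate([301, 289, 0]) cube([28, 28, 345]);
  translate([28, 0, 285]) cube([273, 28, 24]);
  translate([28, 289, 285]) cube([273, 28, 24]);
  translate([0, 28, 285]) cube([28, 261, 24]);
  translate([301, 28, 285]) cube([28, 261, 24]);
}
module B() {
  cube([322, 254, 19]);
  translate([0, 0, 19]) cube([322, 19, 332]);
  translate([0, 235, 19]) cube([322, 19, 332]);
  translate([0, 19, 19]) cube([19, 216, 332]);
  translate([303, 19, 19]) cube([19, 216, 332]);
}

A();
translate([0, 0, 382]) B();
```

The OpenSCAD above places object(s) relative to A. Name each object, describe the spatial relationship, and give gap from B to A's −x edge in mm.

The open box's min-x is at 0; the stool's min-x is 0; gap = 0 mm.

A is a stool. B is an open box. The open box is on top of the stool. The gap from the open box to the stool's −x edge is 0 mm.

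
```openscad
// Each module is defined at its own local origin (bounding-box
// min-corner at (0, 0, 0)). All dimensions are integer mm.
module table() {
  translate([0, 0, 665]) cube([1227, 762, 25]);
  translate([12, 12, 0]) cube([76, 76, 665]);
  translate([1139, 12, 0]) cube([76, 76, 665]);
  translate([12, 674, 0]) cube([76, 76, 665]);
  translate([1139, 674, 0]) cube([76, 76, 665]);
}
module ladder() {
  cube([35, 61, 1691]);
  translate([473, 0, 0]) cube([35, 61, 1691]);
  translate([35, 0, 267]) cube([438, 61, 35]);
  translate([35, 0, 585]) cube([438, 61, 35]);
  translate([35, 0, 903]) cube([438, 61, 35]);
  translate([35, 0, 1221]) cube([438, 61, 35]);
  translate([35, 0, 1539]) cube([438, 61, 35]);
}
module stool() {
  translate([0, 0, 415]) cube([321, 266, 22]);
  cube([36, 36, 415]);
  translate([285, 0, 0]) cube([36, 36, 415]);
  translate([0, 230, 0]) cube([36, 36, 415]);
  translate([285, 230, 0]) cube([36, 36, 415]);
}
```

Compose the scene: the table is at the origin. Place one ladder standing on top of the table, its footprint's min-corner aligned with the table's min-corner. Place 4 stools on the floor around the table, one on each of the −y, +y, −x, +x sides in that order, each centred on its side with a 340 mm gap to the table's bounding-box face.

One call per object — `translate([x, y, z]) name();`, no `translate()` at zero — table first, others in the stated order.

table();
translate([0, 0, 690]) ladder();
translate([453, -606, 0]) stool();
translate([453, 1102, 0]) stool();
translate([-661, 248, 0]) stool();
translate([1567, 248, 0]) stool();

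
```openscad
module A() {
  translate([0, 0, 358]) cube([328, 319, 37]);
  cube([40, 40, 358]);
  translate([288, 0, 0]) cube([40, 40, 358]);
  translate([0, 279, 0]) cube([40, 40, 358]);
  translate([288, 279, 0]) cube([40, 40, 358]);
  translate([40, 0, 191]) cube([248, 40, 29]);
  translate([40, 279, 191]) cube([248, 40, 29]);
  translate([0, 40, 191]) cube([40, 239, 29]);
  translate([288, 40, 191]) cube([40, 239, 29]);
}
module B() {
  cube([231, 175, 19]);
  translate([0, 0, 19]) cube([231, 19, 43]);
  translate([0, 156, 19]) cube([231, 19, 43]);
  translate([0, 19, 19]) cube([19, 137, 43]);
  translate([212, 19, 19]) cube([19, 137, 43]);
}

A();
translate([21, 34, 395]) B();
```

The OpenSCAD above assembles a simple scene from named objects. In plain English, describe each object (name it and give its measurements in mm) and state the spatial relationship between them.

A is a four-legged stool. The seat is a 328×319×37 mm slab whose top surface is at z = 395 mm; four square legs, each 40×40 mm in cross-section, run from the floor (z = 0) to the underside of the seat, each flush with a corner of the seat. Four stretchers, 40 mm wide and 29 mm tall, connect adjacent legs with their undersides at z = 191 mm, each running between the inner faces of the legs it joins and aligned with the legs' outer faces on the other axis.

B is an open-topped rectangular box: outside dimensions 231×175×62 mm, with a uniform wall and base thickness of 19 mm. The base is a full 231×175 slab on the floor; four walls sit on top of the base. The front and back walls (the −y and +y sides) span the full width; the two side walls fit between them.

The open box is on top of the stool.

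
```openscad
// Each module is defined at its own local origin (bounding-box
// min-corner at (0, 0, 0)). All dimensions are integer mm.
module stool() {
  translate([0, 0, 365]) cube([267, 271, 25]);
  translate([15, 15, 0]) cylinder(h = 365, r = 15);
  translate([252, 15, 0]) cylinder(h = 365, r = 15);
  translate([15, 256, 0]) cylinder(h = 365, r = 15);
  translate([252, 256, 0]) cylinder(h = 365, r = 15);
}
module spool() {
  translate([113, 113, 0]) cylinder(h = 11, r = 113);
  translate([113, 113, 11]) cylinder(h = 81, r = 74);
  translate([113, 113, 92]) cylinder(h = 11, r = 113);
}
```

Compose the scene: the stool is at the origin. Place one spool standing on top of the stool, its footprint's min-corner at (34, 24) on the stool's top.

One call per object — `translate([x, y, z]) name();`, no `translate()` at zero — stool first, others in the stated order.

stool();
translate([34, 24, 390]) spool();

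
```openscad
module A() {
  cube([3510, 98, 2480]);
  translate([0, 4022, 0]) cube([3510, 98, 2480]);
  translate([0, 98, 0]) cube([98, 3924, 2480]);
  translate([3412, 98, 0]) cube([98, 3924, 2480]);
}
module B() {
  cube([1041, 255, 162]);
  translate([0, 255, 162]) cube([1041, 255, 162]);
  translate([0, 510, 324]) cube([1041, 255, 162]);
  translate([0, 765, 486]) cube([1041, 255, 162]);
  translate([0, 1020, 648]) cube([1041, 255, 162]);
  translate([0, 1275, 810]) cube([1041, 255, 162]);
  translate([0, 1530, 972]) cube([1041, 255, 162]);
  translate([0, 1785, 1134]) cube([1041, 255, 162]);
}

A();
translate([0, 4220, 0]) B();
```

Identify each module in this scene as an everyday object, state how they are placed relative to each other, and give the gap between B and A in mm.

A is a house frame. B is a staircase. The staircase is on the floor beside the house frame on its +y side. The gap between the staircase and the house frame is 100 mm.

The staircase's nearest face is 100 mm from the house frame's +y face.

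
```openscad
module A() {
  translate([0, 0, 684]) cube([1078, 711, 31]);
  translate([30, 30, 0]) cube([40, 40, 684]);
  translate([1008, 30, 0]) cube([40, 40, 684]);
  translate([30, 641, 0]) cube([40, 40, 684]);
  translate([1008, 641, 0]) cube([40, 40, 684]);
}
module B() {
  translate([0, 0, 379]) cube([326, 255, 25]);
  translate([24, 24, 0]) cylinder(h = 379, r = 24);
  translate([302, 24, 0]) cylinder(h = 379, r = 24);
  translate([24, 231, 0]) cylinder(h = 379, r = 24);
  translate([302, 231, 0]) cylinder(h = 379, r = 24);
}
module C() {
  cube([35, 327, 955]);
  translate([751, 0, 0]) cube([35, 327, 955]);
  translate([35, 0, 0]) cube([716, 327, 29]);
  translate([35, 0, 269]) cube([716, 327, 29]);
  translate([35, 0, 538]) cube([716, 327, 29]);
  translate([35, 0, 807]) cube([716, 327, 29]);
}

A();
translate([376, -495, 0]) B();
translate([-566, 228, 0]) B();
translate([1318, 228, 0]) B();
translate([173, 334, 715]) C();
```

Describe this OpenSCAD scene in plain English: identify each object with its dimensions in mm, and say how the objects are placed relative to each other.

A is a table with a 1078×711 mm rectangular top, 31 mm thick, top surface at z = 715 mm, supported by four 40×40 mm square legs, each inset 30 mm from the nearest pair of top edges, running from the floor.

B is a simple wooden stool: a rectangular seat 326 mm (x) by 255 mm (y), 25 mm thick, top face at z = 404 mm, on four round legs, each 48 mm in diameter. The legs rest on z = 0, each leg's axis is inset half a diameter from the nearest pair of seat edges (so the leg's bounding box is flush with the corner).

C is a bookshelf 786 mm wide overall, 327 mm deep and 955 mm tall. The two sides are 35 mm thick vertical panels. 4 horizontal shelves of 29 mm thickness span between the inner faces of the sides; the lowest shelf sits on the floor and shelves are stacked with a clear vertical gap of 240 mm between each pair.

Three stools sit around the table at the −y, −x, +x sides. The bookshelf is on top of the table.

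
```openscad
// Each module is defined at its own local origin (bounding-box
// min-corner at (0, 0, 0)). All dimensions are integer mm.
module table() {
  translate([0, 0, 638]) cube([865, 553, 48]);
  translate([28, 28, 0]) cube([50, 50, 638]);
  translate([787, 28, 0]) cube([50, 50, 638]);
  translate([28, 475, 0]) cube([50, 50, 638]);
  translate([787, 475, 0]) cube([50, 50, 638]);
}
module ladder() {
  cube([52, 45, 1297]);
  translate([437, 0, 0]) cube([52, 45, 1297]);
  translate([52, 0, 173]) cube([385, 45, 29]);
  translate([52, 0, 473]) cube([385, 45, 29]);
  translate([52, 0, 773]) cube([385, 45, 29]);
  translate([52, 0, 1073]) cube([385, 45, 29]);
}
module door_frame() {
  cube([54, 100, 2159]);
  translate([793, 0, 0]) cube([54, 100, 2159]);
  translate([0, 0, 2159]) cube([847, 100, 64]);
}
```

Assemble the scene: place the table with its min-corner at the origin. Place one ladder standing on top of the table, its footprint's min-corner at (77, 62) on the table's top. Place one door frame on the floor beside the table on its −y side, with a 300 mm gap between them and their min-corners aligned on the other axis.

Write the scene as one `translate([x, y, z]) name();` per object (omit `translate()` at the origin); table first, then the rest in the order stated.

table();
translate([77, 62, 686]) ladder();
translate([0, -400, 0]) door_frame();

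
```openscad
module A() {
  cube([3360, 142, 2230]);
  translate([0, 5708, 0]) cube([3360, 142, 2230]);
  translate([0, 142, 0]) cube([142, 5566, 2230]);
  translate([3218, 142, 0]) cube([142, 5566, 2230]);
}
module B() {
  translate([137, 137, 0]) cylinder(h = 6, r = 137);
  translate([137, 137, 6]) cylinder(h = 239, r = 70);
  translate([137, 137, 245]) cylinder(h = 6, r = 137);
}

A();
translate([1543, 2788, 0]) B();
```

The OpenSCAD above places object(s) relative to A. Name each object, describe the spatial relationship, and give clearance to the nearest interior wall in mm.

Clearances: x = 1401, y = 2646; minimum 1401 mm.

A is a house frame. B is a spool. The spool sits inside the house frame, centred. The clearance to the nearest interior wall is 1401 mm.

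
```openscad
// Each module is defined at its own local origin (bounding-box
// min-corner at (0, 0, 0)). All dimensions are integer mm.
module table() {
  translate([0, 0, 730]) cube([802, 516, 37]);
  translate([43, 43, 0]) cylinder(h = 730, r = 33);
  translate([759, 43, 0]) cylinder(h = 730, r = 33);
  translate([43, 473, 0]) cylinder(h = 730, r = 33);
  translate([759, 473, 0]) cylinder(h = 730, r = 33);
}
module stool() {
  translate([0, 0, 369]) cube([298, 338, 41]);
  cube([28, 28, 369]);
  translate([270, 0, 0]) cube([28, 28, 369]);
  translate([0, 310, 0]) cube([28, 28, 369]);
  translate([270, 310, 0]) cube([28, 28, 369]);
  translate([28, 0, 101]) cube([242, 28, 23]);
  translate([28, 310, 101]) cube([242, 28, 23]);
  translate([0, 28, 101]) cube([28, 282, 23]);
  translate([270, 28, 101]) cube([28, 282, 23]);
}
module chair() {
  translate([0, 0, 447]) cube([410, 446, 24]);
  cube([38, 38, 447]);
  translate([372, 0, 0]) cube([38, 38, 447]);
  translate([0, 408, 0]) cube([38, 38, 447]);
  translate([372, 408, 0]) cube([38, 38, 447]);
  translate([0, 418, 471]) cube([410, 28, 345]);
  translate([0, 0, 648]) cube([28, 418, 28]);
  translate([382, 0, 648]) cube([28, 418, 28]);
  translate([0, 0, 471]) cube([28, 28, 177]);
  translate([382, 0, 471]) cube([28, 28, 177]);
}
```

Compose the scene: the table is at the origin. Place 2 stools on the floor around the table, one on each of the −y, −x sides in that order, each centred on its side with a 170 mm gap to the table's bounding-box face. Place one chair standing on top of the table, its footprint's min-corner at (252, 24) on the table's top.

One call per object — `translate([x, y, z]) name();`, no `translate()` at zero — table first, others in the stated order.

table();
translate([252, -508, 0]) stool();
translate([-468, 89, 0]) stool();
translate([252, 24, 767]) chair();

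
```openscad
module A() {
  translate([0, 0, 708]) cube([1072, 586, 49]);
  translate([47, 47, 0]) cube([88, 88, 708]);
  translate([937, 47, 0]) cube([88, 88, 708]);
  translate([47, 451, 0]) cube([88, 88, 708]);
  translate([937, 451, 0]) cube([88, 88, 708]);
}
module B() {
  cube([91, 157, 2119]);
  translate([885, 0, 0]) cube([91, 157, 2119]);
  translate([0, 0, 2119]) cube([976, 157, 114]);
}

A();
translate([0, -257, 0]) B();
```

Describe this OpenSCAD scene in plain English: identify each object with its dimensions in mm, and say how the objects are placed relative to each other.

A is a rectangular dining table. The top is 1072×586×49 mm with its upper surface at z = 757 mm. It stands on four 88×88 mm square legs, each inset 47 mm from the nearest pair of top edges, running from the floor to the underside of the top.

B is a door frame. The clear opening is 794 mm wide and 2119 mm high. Two 91 mm wide jambs, 157 mm deep, stand either side of the opening from the floor to the top of the opening. A 114 mm thick head sits across the top of both jambs, spanning the full outside width of the frame.

The door frame is on the floor beside the table on its −y side.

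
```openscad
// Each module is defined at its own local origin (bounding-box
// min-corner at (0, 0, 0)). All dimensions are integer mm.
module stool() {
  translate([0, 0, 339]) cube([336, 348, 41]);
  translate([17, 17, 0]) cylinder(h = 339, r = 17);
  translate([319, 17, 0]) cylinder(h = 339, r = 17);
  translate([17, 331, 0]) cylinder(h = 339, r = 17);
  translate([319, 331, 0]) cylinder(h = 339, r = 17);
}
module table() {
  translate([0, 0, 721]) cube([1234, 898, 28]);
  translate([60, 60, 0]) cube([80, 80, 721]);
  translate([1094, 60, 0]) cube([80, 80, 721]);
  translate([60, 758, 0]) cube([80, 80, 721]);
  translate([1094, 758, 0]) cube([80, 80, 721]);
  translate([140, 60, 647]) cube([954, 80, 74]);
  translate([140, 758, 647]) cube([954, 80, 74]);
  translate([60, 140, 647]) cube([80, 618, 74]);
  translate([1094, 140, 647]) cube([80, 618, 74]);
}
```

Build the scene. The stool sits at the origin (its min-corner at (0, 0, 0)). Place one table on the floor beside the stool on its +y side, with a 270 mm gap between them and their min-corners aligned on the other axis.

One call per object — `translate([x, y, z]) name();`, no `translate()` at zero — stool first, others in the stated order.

stool();
translate([0, 618, 0]) table();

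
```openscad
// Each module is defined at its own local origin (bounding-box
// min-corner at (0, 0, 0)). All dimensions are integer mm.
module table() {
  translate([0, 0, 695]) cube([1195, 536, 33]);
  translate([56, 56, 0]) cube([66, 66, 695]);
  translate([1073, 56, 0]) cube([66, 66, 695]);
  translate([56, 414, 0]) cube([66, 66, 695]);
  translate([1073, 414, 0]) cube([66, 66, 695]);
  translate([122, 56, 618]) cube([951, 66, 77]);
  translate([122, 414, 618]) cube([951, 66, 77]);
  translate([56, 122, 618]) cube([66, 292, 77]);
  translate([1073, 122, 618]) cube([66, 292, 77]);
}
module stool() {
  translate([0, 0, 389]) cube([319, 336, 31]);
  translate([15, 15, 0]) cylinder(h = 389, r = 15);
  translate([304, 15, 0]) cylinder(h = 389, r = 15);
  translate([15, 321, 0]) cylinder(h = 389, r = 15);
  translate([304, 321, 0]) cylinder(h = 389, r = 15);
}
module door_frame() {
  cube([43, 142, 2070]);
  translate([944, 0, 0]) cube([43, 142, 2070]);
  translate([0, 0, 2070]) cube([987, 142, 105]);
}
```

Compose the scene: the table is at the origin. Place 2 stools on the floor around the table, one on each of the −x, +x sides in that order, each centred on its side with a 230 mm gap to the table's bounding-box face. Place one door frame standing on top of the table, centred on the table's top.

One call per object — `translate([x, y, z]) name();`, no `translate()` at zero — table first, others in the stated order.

table();
translate([-549, 100, 0]) stool();
translate([1425, 100, 0]) stool();
translate([104, 197, 728]) door_frame();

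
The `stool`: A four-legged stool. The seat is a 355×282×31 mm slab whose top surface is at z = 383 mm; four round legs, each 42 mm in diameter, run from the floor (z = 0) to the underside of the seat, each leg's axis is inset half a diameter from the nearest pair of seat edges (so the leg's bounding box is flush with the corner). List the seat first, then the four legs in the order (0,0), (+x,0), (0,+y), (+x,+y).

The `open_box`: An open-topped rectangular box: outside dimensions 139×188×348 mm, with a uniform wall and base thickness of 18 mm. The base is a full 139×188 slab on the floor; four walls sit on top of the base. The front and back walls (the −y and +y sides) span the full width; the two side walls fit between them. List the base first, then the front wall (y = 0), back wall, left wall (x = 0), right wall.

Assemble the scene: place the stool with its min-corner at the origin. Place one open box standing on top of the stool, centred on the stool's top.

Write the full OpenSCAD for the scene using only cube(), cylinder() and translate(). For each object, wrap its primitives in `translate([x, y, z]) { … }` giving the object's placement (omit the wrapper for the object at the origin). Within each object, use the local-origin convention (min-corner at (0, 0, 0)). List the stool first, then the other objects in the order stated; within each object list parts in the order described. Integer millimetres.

translate([0, 0, 352]) cube([355, 282, 31]);
translate([21, 21, 0]) cylinder(h = 352, r = 21);
translate([334, 21, 0]) cylinder(h = 352, r = 21);
translate([21, 261, 0]) cylinder(h = 352, r = 21);
translate([334, 261, 0]) cylinder(h = 352, r = 21);
translate([108, 47, 383]) {
  cube([139, 188, 18]);
  translate([0, 0, 18]) cube([139, 18, 330]);
  translate([0, 170, 18]) cube([139, 18, 330]);
  translate([0, 18, 18]) cube([18, 152, 330]);
  translate([121, 18, 18]) cube([18, 152, 330]);
}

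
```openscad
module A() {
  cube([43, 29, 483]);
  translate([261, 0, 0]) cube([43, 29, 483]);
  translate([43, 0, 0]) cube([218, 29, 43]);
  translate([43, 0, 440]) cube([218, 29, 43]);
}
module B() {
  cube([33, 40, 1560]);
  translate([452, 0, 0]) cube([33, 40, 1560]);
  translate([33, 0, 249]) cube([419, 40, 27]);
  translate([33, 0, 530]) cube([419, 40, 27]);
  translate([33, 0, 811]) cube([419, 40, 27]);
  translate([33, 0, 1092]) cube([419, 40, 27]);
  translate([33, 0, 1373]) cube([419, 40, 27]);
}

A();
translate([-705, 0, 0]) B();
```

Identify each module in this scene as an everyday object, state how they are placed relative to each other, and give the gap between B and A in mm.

A is a picture frame. B is a ladder. The ladder is on the floor beside the picture frame on its −x side. The gap between the ladder and the picture frame is 220 mm.

The ladder's nearest face is 220 mm from the picture frame's −x face.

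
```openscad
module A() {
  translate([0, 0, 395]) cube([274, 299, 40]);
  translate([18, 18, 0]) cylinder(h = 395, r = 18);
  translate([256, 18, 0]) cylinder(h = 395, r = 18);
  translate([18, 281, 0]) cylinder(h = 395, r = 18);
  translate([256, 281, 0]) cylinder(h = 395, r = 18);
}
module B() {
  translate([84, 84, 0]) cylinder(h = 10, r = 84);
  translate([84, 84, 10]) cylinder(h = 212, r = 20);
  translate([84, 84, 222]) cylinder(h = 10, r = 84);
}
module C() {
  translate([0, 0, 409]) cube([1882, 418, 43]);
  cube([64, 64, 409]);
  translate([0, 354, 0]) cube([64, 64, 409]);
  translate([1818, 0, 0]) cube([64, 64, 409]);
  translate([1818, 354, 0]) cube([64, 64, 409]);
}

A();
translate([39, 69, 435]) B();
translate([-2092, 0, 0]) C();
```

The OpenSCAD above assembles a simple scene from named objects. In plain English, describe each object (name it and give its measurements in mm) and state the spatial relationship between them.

A is a four-legged stool. The seat is 274×299 mm, 40 mm thick, top at z = 435 mm. It stands on four round legs, each 36 mm in diameter, from z = 0 to the seat underside, each leg's axis is inset half a diameter from the nearest pair of seat edges (so the leg's bounding box is flush with the corner).

B is a spool: two coaxial disc flanges of radius 84 mm and thickness 10 mm, joined by a core cylinder of radius 20 mm and height 212 mm. The lower flange rests on z = 0 and the three cylinders share a vertical axis.

C is a bench: a 1882×418 mm seat slab, 43 mm thick, top at z = 452 mm, on four 64×64 mm square legs flush with the seat corners and standing on z = 0.

The spool is on top of the stool. The bench is on the floor beside the stool on its −x side.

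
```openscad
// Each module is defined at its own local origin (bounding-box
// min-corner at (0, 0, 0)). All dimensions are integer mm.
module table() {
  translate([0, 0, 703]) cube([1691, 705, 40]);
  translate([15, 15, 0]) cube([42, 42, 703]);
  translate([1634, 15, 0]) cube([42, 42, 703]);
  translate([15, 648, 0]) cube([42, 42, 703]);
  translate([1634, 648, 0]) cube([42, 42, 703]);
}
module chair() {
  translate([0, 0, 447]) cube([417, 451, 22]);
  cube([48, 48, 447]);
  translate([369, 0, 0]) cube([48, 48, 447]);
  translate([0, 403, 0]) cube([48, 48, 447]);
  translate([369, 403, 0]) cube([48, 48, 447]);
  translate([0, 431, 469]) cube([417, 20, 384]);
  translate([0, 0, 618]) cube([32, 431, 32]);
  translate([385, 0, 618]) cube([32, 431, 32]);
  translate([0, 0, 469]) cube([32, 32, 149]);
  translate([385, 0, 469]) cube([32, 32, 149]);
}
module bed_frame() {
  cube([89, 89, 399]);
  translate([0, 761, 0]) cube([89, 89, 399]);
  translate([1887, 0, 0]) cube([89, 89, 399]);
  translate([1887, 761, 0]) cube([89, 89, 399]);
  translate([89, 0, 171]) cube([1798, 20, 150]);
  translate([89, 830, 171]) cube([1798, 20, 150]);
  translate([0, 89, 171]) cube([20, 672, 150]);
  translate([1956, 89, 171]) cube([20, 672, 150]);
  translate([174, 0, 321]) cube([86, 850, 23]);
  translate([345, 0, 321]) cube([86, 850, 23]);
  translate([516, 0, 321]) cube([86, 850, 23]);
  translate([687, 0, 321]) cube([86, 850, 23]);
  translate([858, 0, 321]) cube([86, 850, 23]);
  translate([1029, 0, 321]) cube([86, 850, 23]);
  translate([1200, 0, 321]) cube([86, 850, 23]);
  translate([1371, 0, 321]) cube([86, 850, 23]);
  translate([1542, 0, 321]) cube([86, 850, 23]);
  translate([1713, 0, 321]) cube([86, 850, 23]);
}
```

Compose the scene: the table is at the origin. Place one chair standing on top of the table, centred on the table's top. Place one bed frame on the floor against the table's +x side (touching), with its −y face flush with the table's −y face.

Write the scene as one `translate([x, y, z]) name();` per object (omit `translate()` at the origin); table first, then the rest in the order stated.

table();
translate([637, 127, 743]) chair();
translate([1691, 0, 0]) bed_frame();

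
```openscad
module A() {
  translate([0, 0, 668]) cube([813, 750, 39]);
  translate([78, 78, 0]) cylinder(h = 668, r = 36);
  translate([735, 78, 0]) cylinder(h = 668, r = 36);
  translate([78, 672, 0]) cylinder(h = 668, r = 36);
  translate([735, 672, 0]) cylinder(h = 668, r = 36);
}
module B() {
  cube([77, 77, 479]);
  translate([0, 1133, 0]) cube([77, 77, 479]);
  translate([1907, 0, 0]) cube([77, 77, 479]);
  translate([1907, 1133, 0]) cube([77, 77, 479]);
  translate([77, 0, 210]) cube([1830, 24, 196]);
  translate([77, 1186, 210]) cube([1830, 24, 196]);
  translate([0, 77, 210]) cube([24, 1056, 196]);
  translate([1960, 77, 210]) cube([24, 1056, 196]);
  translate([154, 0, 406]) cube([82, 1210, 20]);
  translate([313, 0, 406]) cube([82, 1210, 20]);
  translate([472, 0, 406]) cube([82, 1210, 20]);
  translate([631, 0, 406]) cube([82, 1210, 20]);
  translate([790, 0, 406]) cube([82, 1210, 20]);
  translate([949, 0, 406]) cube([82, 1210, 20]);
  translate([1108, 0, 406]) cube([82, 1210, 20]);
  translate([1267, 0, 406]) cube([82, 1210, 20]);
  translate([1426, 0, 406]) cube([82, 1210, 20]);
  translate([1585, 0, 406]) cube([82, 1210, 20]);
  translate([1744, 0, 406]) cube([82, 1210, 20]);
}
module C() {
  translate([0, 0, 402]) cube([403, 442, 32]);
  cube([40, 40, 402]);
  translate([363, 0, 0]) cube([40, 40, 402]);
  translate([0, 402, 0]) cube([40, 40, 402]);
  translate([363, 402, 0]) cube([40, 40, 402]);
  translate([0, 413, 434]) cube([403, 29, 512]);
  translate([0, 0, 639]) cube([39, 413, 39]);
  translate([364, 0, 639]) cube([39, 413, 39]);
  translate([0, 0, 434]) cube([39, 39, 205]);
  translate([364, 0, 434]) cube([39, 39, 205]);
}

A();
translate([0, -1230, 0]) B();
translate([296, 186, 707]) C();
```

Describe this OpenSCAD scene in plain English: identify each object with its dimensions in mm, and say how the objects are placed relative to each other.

A is a table with a 813×750 mm rectangular top, 39 mm thick, top surface at z = 707 mm, supported by four round legs of 72 mm diameter, each leg's bounding box inset 42 mm from the nearest pair of top edges, running from the floor.

B is a bed frame 1984 mm long (x) by 1210 mm wide (y). Four 77×77 mm corner posts, 479 mm tall, at the corners of the footprint. Four rails of 24 mm thickness and 196 mm height run between adjacent posts with their undersides at z = 210 mm, their outer faces flush with the outside of the frame (the two x-running rails run between the posts' inner faces; the two y-running rails run between the posts' inner faces). 11 slats, each 82 mm wide (x) and 20 mm thick, lie across the top of the two x-running rails, running the full 1210 mm width of the frame in y; the slats are evenly spaced along x between the inner faces of the end posts with equal gaps (rounded down to the nearest mm) at the −x end and between each pair — any rounding remainder accumulates at the +x end.

C is a chair. The seat is a 403×442×32 mm slab with its top at z = 434 mm, on four 40×40 mm corner legs (flush with the seat edges, standing on z = 0). A flat backrest 29 mm thick, 512 mm tall, spans the full seat width and rises from the seat top along its +y edge, rear face flush with the rear of the seat. Two armrests of 39×39 mm section run along each side from the seat's front edge to the front of the backrest, top faces 244 mm above the seat top and outer faces flush with the seat's x-edges; a 39×39 mm post under the front of each armrest stands on the seat at the front corner.

The bed frame is on the floor beside the table on its −y side. The chair is on top of the table.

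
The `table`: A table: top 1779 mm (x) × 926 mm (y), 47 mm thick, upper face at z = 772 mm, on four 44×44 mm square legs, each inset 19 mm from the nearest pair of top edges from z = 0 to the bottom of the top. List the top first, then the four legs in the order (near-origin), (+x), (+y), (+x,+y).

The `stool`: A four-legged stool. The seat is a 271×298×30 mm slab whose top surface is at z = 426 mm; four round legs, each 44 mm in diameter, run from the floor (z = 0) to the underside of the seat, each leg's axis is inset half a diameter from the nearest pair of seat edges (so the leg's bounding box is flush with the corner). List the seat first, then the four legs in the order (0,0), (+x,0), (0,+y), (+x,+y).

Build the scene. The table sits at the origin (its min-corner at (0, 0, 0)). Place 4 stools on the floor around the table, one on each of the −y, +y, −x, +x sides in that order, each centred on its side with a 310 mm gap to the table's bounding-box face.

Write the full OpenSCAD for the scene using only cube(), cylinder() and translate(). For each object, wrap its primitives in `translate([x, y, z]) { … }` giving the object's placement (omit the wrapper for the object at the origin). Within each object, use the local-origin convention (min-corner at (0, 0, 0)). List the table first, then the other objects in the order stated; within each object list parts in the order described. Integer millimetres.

translate([0, 0, 725]) cube([1779, 926, 47]);
translate([19, 19, 0]) cube([44, 44, 725]);
translate([1716, 19, 0]) cube([44, 44, 725]);
translate([19, 863, 0]) cube([44, 44, 725]);
translate([1716, 863, 0]) cube([44, 44, 725]);
translate([754, -608, 0]) {
  translate([0, 0, 396]) cube([271, 298, 30]);
  translate([22, 22, 0]) cylinder(h = 396, r = 22);
  translate([249, 22, 0]) cylinder(h = 396, r = 22);
  translate([22, 276, 0]) cylinder(h = 396, r = 22);
  translate([249, 276, 0]) cylinder(h = 396, r = 22);
}
translate([754, 1236, 0]) {
  translate([0, 0, 396]) cube([271, 298, 30]);
  translate([22, 22, 0]) cylinder(h = 396, r = 22);
  translate([249, 22, 0]) cylinder(h = 396, r = 22);
  translate([22, 276, 0]) cylinder(h = 396, r = 22);
  translate([249, 276, 0]) cylinder(h = 396, r = 22);
}
translate([-581, 314, 0]) {
  translate([0, 0, 396]) cube([271, 298, 30]);
  translate([22, 22, 0]) cylinder(h = 396, r = 22);
  translate([249, 22, 0]) cylinder(h = 396, r = 22);
  translate([22, 276, 0]) cylinder(h = 396, r = 22);
  translate([249, 276, 0]) cylinder(h = 396, r = 22);
}
translate([2089, 314, 0]) {
  translate([0, 0, 396]) cube([271, 298, 30]);
  translate([22, 22, 0]) cylinder(h = 396, r = 22);
  translate([249, 22, 0]) cylinder(h = 396, r = 22);
  translate([22, 276, 0]) cylinder(h = 396, r = 22);
  translate([249, 276, 0]) cylinder(h = 396, r = 22);
}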